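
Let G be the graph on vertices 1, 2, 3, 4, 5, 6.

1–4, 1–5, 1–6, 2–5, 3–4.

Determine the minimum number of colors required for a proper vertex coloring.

1 and 5 are adjacent, so at least 2 colors are needed.
2 colors suffice: color a → {1, 2, 3}; color b → {4, 5, 6}. Each edge has distinct colors on its endpoints.

2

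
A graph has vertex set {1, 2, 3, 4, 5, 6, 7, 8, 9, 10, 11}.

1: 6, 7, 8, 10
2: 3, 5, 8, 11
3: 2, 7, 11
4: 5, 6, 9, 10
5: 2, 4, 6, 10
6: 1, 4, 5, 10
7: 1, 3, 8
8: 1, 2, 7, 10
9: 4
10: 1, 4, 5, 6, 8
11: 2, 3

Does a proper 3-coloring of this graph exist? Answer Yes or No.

No

4, 5, 6, 10 form a clique, so at least 4 colors are needed.
So 3 colors are not enough.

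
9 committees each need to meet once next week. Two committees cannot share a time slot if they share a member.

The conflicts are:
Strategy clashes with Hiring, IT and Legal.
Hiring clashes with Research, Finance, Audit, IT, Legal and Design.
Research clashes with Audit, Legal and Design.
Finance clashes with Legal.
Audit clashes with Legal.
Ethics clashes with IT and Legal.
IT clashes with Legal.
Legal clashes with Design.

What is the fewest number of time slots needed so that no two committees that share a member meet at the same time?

4

Strategy, Hiring, IT, Legal pairwise conflict, so at least 4 time slots are needed.
4 time slots suffice: time slot 1 → {Legal}; time slot 2 → {Hiring, Ethics}; time slot 3 → {Research, Finance, IT}; time slot 4 → {Strategy, Audit, Design}. Each listed conflict is separated.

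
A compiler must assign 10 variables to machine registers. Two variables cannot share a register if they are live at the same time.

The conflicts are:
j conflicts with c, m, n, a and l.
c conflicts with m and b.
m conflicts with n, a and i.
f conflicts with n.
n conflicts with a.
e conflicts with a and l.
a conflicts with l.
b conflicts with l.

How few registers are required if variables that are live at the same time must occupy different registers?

4

j, m, n, a pairwise conflict, so at least 4 registers are needed.
4 registers suffice: j=1, c=2, m=3, f=1, n=4, e=1, a=2, i=1, b=1, l=3. No two conflicting variables share a register.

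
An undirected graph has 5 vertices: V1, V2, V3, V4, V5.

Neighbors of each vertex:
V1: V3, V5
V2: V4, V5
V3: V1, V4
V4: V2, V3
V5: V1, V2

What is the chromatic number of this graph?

3

The cycle V2-V5-V1-V3-V4-V2 has odd length 5, so it cannot be 2-colored; at least 3 colors are needed.
3 colors suffice: color R → {V1, V2}; color B → {V3, V5}; color G → {V4}. Each edge has distinct colors on its endpoints.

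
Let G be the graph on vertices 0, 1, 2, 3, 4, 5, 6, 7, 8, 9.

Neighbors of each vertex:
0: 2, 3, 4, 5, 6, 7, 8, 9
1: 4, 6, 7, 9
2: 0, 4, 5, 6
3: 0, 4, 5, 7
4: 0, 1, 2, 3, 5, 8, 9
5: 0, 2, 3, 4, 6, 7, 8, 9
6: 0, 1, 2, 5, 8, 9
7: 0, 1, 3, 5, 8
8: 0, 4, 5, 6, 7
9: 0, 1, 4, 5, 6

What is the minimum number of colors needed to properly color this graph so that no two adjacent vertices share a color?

4

0, 5, 7, 8 are mutually adjacent (a clique of size 4), so at least 4 colors are needed.
A valid assignment using 4 colors: 0=a, 1=a, 2=d, 3=d, 4=c, 5=b, 6=c, 7=c, 8=d, 9=d. Every edge joins two different colors.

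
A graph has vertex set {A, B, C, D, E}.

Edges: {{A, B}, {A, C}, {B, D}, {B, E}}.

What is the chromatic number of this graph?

A and C are adjacent, so at least 2 colors are needed.
2 colors suffice: color 1 → {B, C}; color 2 → {A, D, E}. No two adjacent vertices share a color.

2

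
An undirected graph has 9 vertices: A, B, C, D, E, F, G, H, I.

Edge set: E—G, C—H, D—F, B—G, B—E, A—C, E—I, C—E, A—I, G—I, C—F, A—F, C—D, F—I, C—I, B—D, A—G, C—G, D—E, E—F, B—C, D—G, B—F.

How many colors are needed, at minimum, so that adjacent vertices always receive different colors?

B, C, D, E, G are mutually adjacent (a clique of size 5), so at least 5 colors are needed.
5 colors suffice: color red → {C}; color blue → {F, G, H}; color green → {A, E}; color yellow → {D, I}; color purple → {B}. No two adjacent vertices share a color.

5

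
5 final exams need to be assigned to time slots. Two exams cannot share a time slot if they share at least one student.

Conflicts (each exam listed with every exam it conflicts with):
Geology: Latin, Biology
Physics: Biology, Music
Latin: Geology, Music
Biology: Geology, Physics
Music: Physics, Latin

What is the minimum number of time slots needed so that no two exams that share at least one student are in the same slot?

3

The cycle Latin-Geology-Biology-Physics-Music-Latin has odd length 5, so it cannot be 2-colored; at least 3 time slots are needed.
3 time slots suffice: time slot 1 → {Biology, Music}; time slot 2 → {Geology, Physics}; time slot 3 → {Latin}. Each listed conflict is separated.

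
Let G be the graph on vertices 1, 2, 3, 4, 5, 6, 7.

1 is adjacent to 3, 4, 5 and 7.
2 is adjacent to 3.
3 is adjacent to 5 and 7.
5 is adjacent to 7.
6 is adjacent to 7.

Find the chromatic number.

4

1, 3, 5, 7 form a clique, so at least 4 colors are needed.
4 colors suffice: color red → {2, 4, 7}; color blue → {3, 6}; color green → {1}; color yellow → {5}. Each edge has distinct colors on its endpoints.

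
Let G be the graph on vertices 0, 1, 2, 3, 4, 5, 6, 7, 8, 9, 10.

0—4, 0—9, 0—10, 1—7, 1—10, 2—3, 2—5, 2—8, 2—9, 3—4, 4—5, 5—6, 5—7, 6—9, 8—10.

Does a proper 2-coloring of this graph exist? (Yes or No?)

The cycle 9-2-5-4-0-9 has odd length 5, so it cannot be 2-colored; at least 3 colors are needed.
So 2 colors are not enough.

No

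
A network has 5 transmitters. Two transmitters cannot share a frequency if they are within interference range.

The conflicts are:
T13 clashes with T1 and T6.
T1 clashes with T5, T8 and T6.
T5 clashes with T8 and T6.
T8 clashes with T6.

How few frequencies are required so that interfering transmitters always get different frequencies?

T1, T5, T8, T6 are mutually in conflict, so at least 4 frequencies are needed.
4 frequencies suffice: T13=3, T1=1, T5=4, T8=3, T6=2. No two conflicting transmitters share a frequency.

4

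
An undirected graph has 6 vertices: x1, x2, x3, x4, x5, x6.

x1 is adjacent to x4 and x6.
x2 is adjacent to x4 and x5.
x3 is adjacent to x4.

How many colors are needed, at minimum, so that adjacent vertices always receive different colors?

x2 and x5 are adjacent, so at least 2 colors are needed.
2 colors suffice: color R → {x4, x5, x6}; color B → {x1, x2, x3}. Each edge has distinct colors on its endpoints.

2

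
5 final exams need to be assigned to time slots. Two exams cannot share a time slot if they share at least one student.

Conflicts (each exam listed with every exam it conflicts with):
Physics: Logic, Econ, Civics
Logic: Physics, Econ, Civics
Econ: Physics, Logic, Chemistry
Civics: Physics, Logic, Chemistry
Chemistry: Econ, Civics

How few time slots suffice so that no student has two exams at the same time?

Physics, Logic, Econ pairwise conflict, so at least 3 time slots are needed.
A valid assignment using 3 time slots: Physics=2, Logic=1, Econ=3, Civics=3, Chemistry=1. No two conflicting exams share a time slot.

3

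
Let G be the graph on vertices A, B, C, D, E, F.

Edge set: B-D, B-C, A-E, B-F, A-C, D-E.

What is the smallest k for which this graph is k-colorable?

The cycle D-E-A-C-B-D has odd length 5, so it cannot be 2-colored; at least 3 colors are needed.
3 colors suffice: color red → {A, B}; color blue → {C, E, F}; color green → {D}. Each edge has distinct colors on its endpoints.

3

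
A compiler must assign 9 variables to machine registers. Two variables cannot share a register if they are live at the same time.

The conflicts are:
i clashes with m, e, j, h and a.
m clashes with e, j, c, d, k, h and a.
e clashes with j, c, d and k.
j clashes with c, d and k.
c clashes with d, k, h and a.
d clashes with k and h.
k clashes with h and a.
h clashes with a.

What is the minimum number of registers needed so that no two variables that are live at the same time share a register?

m, e, j, c, d, k pairwise conflict, so at least 6 registers are needed.
6 registers suffice: register 1 → {m}; register 2 → {i, k}; register 3 → {c}; register 4 → {j, h}; register 5 → {d, a}; register 6 → {e}. No two conflicting variables share a register.

6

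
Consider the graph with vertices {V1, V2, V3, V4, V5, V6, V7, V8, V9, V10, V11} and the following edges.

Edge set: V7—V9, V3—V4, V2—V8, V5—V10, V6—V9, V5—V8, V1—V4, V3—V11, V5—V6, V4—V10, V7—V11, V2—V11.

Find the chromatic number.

The cycle V8-V2-V11-V7-V9-V6-V5-V8 has odd length 7, so it cannot be 2-colored; at least 3 colors are needed.
One proper 3-coloring: V1=2, V2=3, V3=2, V4=1, V5=1, V6=2, V7=2, V8=2, V9=1, V10=2, V11=1. No two adjacent vertices share a color.

3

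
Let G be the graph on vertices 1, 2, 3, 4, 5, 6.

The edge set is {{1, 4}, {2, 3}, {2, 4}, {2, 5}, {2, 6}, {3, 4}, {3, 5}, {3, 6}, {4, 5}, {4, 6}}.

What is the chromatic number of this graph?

4

2, 3, 4, 5 are pairwise adjacent (a clique of size 4), so at least 4 colors are needed.
4 colors suffice: color red → {4}; color blue → {1, 3}; color green → {2}; color yellow → {5, 6}. Each edge has distinct colors on its endpoints.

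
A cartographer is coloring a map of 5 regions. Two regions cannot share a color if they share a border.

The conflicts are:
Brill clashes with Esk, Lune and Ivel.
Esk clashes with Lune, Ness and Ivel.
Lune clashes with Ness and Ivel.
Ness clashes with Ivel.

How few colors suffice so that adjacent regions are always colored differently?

Esk, Lune, Ness, Ivel all conflict with each other, so at least 4 colors are needed.
4 colors suffice: color 1 → {Ivel}; color 2 → {Lune}; color 3 → {Esk}; color 4 → {Brill, Ness}. Each listed conflict is separated.

4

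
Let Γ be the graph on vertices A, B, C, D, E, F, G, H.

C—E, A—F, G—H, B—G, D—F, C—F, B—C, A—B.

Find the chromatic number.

C and F are adjacent, so at least 2 colors are needed.
2 colors suffice: color 1 → {B, E, F, H}; color 2 → {A, C, D, G}. Every edge joins two different colors.

2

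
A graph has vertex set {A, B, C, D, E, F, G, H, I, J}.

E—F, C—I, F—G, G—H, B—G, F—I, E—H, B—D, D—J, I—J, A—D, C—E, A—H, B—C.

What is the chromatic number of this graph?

3

The cycle B-D-J-I-C-B has odd length 5, so it cannot be 2-colored; at least 3 colors are needed.
A valid assignment using 3 colors: A=green, B=blue, C=green, D=red, E=red, F=blue, G=red, H=blue, I=red, J=blue. Every edge joins two different colors.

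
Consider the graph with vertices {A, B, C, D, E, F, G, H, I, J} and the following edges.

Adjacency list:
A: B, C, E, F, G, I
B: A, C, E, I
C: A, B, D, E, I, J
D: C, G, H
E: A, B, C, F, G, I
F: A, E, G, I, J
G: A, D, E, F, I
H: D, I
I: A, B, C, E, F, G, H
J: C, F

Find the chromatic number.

5

A, E, F, G, I are pairwise adjacent (a clique of size 5), so at least 5 colors are needed.
5 colors suffice: color 1 → {D, I, J}; color 2 → {A, H}; color 3 → {E}; color 4 → {C, F}; color 5 → {B, G}. No two adjacent vertices share a color.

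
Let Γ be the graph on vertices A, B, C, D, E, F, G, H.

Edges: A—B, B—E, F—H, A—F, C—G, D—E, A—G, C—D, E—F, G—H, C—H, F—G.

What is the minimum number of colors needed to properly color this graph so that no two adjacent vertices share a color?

3

A, F, G are pairwise adjacent, so at least 3 colors are needed.
One proper 3-coloring: A=3, B=1, C=1, D=3, E=2, F=1, G=2, H=3. Every edge joins two different colors.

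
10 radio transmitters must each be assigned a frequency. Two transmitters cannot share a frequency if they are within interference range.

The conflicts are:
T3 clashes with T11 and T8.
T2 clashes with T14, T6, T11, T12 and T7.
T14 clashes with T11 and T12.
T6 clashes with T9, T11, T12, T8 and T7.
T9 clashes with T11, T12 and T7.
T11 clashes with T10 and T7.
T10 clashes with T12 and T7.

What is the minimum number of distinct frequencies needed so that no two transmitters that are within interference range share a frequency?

4

T2, T6, T11, T7 all conflict with each other, so at least 4 frequencies are needed.
4 frequencies suffice: frequency 1 → {T11, T12, T8}; frequency 2 → {T3, T14, T6, T10}; frequency 3 → {T7}; frequency 4 → {T2, T9}. No two conflicting transmitters share a frequency.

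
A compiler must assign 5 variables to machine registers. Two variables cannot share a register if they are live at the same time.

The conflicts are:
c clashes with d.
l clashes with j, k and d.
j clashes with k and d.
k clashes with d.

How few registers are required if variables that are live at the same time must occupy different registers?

4

l, j, k, d are mutually in conflict, so at least 4 registers are needed.
4 registers suffice: c=2, l=4, j=2, k=3, d=1. Each listed conflict is separated.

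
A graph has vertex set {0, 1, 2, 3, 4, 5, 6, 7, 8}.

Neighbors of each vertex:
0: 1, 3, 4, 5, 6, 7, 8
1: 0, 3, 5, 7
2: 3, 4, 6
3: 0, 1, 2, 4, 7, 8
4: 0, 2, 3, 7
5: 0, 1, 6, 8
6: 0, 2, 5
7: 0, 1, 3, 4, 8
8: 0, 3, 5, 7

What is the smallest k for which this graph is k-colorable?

0, 3, 7, 8 are pairwise adjacent (a clique of size 4), so at least 4 colors are needed.
4 colors suffice: color red → {0, 2}; color blue → {3, 5}; color green → {6, 7}; color yellow → {1, 4, 8}. No two adjacent vertices share a color.

4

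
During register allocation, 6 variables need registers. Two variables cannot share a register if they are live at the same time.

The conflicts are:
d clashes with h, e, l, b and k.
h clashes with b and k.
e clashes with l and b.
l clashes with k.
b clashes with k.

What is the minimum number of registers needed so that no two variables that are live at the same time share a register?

4

d, h, b, k are mutually in conflict, so at least 4 registers are needed.
A valid assignment using 4 registers: d=1, h=4, e=2, l=3, b=3, k=2. Every pair that conflicts lands in different registers.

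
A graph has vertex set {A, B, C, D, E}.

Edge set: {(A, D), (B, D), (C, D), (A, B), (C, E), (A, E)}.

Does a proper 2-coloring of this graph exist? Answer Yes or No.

A, B, D are mutually adjacent, so at least 3 colors are needed.
So 2 colors are not enough.

No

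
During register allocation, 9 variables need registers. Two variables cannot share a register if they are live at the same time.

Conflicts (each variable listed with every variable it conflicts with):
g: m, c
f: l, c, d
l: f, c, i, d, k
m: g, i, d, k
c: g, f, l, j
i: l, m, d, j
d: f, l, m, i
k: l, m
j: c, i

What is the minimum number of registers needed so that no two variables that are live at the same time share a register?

f, l, d pairwise conflict, so at least 3 registers are needed.
3 registers suffice: register 1 → {l, m, j}; register 2 → {c, d, k}; register 3 → {g, f, i}. Every pair that conflicts lands in different registers.

3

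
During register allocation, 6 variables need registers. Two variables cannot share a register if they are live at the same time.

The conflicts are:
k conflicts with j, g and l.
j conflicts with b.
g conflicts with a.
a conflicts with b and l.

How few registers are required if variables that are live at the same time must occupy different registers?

The cycle a-g-k-j-b-a has odd length 5, so it cannot be 2-colored; at least 3 registers are needed.
3 registers suffice: k=1, j=3, g=2, a=1, b=2, l=2. Each listed conflict is separated.

3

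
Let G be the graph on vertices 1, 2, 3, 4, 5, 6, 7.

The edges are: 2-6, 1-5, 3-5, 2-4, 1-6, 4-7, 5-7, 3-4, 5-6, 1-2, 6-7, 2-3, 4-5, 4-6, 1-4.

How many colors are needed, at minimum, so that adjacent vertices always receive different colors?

4

4, 5, 6, 7 are pairwise adjacent (a clique of size 4), so at least 4 colors are needed.
4 colors suffice: color a → {4}; color b → {3, 6}; color c → {2, 5}; color d → {1, 7}. Every edge joins two different colors.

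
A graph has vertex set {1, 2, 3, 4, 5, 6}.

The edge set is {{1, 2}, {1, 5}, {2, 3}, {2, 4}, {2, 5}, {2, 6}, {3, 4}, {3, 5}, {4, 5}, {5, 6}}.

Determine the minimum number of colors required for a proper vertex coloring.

2, 3, 4, 5 are pairwise adjacent (a clique of size 4), so at least 4 colors are needed.
4 colors suffice: color red → {5}; color blue → {2}; color green → {1, 4, 6}; color yellow → {3}. Every edge joins two different colors.

4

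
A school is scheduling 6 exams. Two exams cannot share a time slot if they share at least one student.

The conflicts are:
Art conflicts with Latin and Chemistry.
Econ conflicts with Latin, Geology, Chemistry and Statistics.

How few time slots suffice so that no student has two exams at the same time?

2

Art and Latin conflict, so at least 2 time slots are needed.
A valid assignment using 2 time slots: Art=1, Econ=1, Latin=2, Geology=2, Chemistry=2, Statistics=2. No two conflicting exams share a time slot.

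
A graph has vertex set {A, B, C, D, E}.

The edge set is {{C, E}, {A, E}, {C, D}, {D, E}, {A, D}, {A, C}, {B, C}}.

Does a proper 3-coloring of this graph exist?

A, C, D, E are mutually adjacent (a clique of size 4), so at least 4 colors are needed.
So 3 colors are not enough.

No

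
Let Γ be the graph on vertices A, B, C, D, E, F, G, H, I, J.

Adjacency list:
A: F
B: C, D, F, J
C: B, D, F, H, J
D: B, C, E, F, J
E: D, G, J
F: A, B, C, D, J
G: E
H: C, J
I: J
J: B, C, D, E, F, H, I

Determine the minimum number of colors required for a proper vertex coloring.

5

B, C, D, F, J form a clique, so at least 5 colors are needed.
5 colors suffice: color 1 → {A, G, J}; color 2 → {C, E, I}; color 3 → {D, H}; color 4 → {F}; color 5 → {B}. Each edge has distinct colors on its endpoints.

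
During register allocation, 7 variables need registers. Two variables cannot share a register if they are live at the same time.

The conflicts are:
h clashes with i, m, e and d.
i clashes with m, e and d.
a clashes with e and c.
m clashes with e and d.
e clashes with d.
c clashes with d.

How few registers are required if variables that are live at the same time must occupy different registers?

h, i, m, e, d are mutually in conflict, so at least 5 registers are needed.
5 registers suffice: h=5, i=3, a=1, m=4, e=2, c=2, d=1. Each listed conflict is separated.

5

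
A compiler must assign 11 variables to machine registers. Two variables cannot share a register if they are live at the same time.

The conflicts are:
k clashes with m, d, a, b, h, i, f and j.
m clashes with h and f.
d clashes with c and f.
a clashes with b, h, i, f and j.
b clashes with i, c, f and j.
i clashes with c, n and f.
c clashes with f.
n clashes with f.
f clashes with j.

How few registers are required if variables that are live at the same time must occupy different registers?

5

k, a, b, f, j pairwise conflict, so at least 5 registers are needed.
Using 5 registers: k=2, m=3, d=3, a=3, b=4, h=1, i=5, c=2, n=2, f=1, j=5. No two conflicting variables share a register.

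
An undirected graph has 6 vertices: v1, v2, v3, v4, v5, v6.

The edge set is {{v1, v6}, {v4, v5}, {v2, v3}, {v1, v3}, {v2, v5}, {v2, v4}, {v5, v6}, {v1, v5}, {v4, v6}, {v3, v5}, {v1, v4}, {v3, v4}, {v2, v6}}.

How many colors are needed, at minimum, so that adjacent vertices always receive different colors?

v1, v4, v5, v6 are mutually adjacent (a clique of size 4), so at least 4 colors are needed.
4 colors suffice: color 1 → {v4}; color 2 → {v5}; color 3 → {v1, v2}; color 4 → {v3, v6}. Each edge has distinct colors on its endpoints.

4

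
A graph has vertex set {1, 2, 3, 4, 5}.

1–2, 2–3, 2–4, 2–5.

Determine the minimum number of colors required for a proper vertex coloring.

1 and 2 are adjacent, so at least 2 colors are needed.
2 colors suffice: color a → {2}; color b → {1, 3, 4, 5}. Every edge joins two different colors.

2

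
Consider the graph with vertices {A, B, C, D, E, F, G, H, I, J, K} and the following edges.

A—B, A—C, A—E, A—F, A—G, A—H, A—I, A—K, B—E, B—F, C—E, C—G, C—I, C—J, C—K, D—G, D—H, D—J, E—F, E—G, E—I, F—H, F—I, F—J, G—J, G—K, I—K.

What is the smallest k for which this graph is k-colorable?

A, E, F, I are mutually adjacent (a clique of size 4), so at least 4 colors are needed.
4 colors suffice: A=red, B=green, C=blue, D=blue, E=yellow, F=blue, G=green, H=green, I=green, J=red, K=yellow. Every edge joins two different colors.

4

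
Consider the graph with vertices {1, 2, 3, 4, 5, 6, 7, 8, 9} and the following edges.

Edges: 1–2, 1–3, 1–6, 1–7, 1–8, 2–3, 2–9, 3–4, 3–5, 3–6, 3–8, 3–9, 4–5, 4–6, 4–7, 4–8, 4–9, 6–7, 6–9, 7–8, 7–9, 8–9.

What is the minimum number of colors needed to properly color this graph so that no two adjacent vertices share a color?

4, 6, 7, 9 are pairwise adjacent (a clique of size 4), so at least 4 colors are needed.
4 colors suffice: 1=b, 2=c, 3=a, 4=c, 5=b, 6=d, 7=a, 8=d, 9=b. Each edge has distinct colors on its endpoints.

4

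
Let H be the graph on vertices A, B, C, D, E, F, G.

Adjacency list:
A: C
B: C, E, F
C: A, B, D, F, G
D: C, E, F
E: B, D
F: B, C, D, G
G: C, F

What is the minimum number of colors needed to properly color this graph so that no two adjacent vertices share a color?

C, D, F are mutually adjacent, so at least 3 colors are needed.
One proper 3-coloring: A=blue, B=green, C=red, D=green, E=red, F=blue, G=green. No two adjacent vertices share a color.

3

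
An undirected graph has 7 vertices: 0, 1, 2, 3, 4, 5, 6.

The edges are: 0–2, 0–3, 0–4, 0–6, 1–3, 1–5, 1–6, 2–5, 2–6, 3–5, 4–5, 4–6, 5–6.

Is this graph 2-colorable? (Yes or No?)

4, 5, 6 form a triangle, so at least 3 colors are needed.
So 2 colors are not enough.

No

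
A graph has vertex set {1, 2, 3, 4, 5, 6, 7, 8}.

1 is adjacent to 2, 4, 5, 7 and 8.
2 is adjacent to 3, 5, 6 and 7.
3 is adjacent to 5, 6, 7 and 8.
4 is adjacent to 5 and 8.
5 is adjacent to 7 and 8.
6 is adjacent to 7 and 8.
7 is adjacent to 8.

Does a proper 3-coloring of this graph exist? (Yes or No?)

1, 4, 5, 8 are mutually adjacent (a clique of size 4), so at least 4 colors are needed.
So 3 colors are not enough.

No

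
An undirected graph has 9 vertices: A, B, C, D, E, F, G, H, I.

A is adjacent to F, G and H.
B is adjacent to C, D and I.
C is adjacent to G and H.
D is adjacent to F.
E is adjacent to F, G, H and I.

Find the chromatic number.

3

The cycle I-E-G-C-B-I has odd length 5, so it cannot be 2-colored; at least 3 colors are needed.
3 colors suffice: color 1 → {A, C, D, E}; color 2 → {B, F, G, H}; color 3 → {I}. Every edge joins two different colors.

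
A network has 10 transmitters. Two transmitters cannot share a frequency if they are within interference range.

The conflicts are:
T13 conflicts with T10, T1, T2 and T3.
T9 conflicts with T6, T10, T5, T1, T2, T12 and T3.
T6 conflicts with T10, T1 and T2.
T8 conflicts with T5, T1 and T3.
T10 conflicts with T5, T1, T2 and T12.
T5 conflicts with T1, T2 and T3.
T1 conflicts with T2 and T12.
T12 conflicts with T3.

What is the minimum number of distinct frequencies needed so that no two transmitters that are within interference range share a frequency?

5

T9, T10, T5, T1, T2 are mutually in conflict, so at least 5 frequencies are needed.
5 frequencies suffice: frequency 1 → {T1, T3}; frequency 2 → {T13, T9, T8}; frequency 3 → {T10}; frequency 4 → {T6, T5, T12}; frequency 5 → {T2}. No two conflicting transmitters share a frequency.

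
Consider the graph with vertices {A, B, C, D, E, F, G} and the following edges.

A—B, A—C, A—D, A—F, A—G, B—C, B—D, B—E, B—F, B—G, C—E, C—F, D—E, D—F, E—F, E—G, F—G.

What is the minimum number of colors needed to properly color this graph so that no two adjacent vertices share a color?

4

B, C, E, F form a clique, so at least 4 colors are needed.
4 colors suffice: color red → {B}; color blue → {F}; color green → {A, E}; color yellow → {C, D, G}. Every edge joins two different colors.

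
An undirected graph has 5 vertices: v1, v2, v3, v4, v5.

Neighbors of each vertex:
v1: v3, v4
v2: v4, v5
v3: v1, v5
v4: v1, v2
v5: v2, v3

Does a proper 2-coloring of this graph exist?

No

The cycle v3-v1-v4-v2-v5-v3 has odd length 5, so it cannot be 2-colored; at least 3 colors are needed.
So 2 colors are not enough.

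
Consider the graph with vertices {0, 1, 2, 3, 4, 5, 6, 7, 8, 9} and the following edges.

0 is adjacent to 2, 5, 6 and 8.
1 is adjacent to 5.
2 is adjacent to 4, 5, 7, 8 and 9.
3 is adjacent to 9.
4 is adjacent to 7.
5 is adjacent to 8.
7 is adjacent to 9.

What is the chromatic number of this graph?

4

0, 2, 5, 8 are pairwise adjacent (a clique of size 4), so at least 4 colors are needed.
4 colors suffice: color a → {1, 2, 3, 6}; color b → {0, 4, 9}; color c → {5, 7}; color d → {8}. Every edge joins two different colors.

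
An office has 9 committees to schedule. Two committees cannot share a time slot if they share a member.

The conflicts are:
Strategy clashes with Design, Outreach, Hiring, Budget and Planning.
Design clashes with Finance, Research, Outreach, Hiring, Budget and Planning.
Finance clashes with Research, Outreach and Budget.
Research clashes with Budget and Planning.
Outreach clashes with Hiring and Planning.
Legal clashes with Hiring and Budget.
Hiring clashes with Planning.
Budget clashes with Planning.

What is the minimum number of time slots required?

Strategy, Design, Outreach, Hiring, Planning are mutually in conflict, so at least 5 time slots are needed.
A valid assignment using 5 time slots: Strategy=5, Design=1, Finance=3, Research=4, Outreach=2, Legal=1, Hiring=4, Budget=2, Planning=3. No two conflicting committees share a time slot.

5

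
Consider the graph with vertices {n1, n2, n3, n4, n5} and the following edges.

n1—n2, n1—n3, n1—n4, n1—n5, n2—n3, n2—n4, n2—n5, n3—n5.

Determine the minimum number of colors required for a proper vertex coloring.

4

n1, n2, n3, n5 are mutually adjacent (a clique of size 4), so at least 4 colors are needed.
4 colors suffice: n1=B, n2=R, n3=Y, n4=G, n5=G. Every edge joins two different colors.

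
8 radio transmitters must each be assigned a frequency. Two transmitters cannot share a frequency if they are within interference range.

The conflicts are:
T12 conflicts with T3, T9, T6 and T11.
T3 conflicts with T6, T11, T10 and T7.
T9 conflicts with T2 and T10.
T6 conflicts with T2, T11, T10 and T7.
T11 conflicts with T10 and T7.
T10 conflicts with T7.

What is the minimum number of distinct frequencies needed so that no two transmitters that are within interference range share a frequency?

T3, T6, T11, T10, T7 all conflict with each other, so at least 5 frequencies are needed.
5 frequencies suffice: frequency 1 → {T9, T6}; frequency 2 → {T3, T2}; frequency 3 → {T11}; frequency 4 → {T12, T10}; frequency 5 → {T7}. No two conflicting transmitters share a frequency.

5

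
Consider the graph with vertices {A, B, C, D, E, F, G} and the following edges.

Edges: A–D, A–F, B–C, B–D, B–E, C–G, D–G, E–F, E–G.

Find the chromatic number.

The cycle F-E-B-D-A-F has odd length 5, so it cannot be 2-colored; at least 3 colors are needed.
One proper 3-coloring: A=1, B=1, C=2, D=2, E=2, F=3, G=1. Every edge joins two different colors.

3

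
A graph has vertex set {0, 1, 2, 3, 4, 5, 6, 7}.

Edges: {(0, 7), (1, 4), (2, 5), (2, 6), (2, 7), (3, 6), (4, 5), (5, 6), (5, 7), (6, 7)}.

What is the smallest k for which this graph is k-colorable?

4

2, 5, 6, 7 form a clique, so at least 4 colors are needed.
A valid assignment using 4 colors: 0=red, 1=blue, 2=yellow, 3=blue, 4=red, 5=green, 6=red, 7=blue. Each edge has distinct colors on its endpoints.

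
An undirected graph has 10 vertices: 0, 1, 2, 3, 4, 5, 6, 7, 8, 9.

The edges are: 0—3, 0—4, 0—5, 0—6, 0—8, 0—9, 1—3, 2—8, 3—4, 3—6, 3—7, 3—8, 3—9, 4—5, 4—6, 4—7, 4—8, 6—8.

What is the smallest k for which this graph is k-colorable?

5

0, 3, 4, 6, 8 form a clique, so at least 5 colors are needed.
5 colors suffice: color red → {2, 3, 5}; color blue → {0, 1, 7}; color green → {4, 9}; color yellow → {8}; color purple → {6}. No two adjacent vertices share a color.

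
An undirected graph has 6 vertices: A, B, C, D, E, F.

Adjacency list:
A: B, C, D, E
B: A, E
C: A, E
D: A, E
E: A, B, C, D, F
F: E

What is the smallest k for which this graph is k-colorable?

3

A, B, E are mutually adjacent, so at least 3 colors are needed.
3 colors suffice: color 1 → {E}; color 2 → {A, F}; color 3 → {B, C, D}. Every edge joins two different colors.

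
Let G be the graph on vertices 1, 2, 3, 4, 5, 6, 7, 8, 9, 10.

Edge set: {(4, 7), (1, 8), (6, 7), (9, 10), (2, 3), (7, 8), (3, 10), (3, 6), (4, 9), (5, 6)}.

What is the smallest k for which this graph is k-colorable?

4 and 7 are adjacent, so at least 2 colors are needed.
2 colors suffice: 1=a, 2=b, 3=a, 4=b, 5=a, 6=b, 7=a, 8=b, 9=a, 10=b. No two adjacent vertices share a color.

2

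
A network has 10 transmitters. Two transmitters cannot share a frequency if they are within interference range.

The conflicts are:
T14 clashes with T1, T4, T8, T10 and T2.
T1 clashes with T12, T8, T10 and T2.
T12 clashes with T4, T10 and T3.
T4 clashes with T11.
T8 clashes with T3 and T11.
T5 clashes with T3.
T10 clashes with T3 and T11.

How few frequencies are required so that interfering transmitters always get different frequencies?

T12, T10, T3 are mutually in conflict, so at least 3 frequencies are needed.
3 frequencies suffice: T14=3, T1=2, T12=3, T4=1, T8=1, T5=1, T10=1, T3=2, T2=1, T11=2. Every pair that conflicts lands in different frequencies.

3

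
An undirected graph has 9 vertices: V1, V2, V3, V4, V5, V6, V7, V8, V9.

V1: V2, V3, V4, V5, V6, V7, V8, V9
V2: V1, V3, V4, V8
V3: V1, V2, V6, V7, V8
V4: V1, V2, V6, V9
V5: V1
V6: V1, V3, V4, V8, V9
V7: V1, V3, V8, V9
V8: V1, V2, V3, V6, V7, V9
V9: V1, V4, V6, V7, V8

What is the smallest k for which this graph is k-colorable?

4

V1, V7, V8, V9 form a clique, so at least 4 colors are needed.
A valid assignment using 4 colors: V1=1, V2=4, V3=3, V4=2, V5=2, V6=4, V7=4, V8=2, V9=3. Every edge joins two different colors.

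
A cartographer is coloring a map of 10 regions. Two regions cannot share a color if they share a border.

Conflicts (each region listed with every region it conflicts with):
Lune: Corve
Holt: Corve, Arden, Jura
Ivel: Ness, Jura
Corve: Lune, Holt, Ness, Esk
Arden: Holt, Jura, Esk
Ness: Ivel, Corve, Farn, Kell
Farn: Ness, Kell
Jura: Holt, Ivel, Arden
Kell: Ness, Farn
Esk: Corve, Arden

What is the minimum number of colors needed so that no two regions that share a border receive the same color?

3

Ness, Farn, Kell pairwise conflict, so at least 3 colors are needed.
One proper 3-coloring: Lune=1, Holt=3, Ivel=2, Corve=2, Arden=2, Ness=1, Farn=3, Jura=1, Kell=2, Esk=1. Each listed conflict is separated.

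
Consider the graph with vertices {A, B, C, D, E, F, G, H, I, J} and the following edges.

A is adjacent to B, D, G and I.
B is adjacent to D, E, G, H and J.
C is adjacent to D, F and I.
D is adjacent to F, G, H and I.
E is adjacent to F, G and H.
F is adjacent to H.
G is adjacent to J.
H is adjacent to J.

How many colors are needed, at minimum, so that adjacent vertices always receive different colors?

A, B, D, G form a clique, so at least 4 colors are needed.
4 colors suffice: A=yellow, B=blue, C=green, D=red, E=red, F=blue, G=green, H=green, I=blue, J=red. Each edge has distinct colors on its endpoints.

4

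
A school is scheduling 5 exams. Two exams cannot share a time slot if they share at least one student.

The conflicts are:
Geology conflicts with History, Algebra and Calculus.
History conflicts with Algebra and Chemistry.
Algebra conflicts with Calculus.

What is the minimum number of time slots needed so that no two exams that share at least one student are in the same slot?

Geology, Algebra, Calculus all conflict with each other, so at least 3 time slots are needed.
Using 3 time slots: Geology=3, History=2, Algebra=1, Chemistry=1, Calculus=2. Each listed conflict is separated.

3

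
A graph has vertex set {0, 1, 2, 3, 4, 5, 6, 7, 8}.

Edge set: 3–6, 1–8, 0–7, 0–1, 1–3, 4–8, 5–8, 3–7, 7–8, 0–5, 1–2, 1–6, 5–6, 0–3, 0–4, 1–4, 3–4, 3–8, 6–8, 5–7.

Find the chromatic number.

4

1, 3, 4, 8 form a clique, so at least 4 colors are needed.
A valid assignment using 4 colors: 0=red, 1=blue, 2=red, 3=green, 4=yellow, 5=green, 6=yellow, 7=blue, 8=red. No two adjacent vertices share a color.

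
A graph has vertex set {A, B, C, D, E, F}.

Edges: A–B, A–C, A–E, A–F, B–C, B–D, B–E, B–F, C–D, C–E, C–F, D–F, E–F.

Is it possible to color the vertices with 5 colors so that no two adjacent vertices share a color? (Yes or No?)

Yes

The chromatic number is 5. A, B, C, E, F are mutually adjacent (a clique of size 5), so at least 5 colors are needed.
5 colors suffice: color 1 → {B}; color 2 → {C}; color 3 → {F}; color 4 → {A, D}; color 5 → {E}.
That is already a proper 5-coloring.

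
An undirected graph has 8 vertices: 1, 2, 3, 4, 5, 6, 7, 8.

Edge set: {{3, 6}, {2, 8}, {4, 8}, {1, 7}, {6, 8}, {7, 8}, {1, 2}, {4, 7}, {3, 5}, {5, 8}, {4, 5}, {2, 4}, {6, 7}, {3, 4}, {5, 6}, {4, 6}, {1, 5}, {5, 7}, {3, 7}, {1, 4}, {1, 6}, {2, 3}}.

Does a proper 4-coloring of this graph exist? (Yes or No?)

3, 4, 5, 6, 7 form a clique, so at least 5 colors are needed.
So 4 colors are not enough.

No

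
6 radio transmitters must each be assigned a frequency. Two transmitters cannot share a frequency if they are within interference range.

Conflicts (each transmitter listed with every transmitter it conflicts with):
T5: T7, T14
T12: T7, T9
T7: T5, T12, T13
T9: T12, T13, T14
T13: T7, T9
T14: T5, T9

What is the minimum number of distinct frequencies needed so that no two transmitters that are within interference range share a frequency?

3

The cycle T7-T12-T9-T14-T5-T7 has odd length 5, so it cannot be 2-colored; at least 3 frequencies are needed.
3 frequencies suffice: frequency 1 → {T7, T9}; frequency 2 → {T5, T12, T13}; frequency 3 → {T14}. Each listed conflict is separated.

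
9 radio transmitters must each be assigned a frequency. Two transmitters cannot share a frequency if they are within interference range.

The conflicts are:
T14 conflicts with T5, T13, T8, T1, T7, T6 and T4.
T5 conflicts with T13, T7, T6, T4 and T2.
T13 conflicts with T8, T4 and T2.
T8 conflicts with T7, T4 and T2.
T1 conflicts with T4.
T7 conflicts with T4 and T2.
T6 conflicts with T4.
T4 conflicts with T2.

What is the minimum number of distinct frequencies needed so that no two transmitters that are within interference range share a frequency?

T14, T5, T6, T4 all conflict with each other, so at least 4 frequencies are needed.
4 frequencies suffice: frequency 1 → {T4}; frequency 2 → {T14, T2}; frequency 3 → {T5, T8, T1}; frequency 4 → {T13, T7, T6}. Every pair that conflicts lands in different frequencies.

4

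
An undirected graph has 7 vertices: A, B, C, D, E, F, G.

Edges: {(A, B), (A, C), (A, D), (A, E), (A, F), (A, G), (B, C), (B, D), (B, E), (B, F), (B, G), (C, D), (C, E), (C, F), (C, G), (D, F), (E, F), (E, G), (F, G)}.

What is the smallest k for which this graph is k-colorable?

6

A, B, C, E, F, G are mutually adjacent (a clique of size 6), so at least 6 colors are needed.
6 colors suffice: color 1 → {A}; color 2 → {F}; color 3 → {C}; color 4 → {B}; color 5 → {D, G}; color 6 → {E}. Each edge has distinct colors on its endpoints.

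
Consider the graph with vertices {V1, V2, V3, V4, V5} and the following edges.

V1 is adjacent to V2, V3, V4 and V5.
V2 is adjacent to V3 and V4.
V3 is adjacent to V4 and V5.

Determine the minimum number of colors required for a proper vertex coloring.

4

V1, V2, V3, V4 form a clique, so at least 4 colors are needed.
4 colors suffice: V1=2, V2=4, V3=1, V4=3, V5=3. No two adjacent vertices share a color.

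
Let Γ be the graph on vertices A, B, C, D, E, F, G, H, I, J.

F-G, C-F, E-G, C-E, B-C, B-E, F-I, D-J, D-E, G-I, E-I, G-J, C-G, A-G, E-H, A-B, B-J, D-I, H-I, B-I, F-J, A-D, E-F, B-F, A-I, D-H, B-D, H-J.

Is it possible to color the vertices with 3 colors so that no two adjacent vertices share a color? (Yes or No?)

No

B, C, E, F are mutually adjacent (a clique of size 4), so at least 4 colors are needed.
So 3 colors are not enough.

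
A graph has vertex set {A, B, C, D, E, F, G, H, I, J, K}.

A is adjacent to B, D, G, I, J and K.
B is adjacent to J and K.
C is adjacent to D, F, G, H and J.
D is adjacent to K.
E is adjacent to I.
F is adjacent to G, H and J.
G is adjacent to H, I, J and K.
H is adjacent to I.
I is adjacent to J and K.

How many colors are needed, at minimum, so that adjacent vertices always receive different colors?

4

C, F, G, J are mutually adjacent (a clique of size 4), so at least 4 colors are needed.
4 colors suffice: color red → {B, D, E, G}; color blue → {H, J, K}; color green → {A, C}; color yellow → {F, I}. Every edge joins two different colors.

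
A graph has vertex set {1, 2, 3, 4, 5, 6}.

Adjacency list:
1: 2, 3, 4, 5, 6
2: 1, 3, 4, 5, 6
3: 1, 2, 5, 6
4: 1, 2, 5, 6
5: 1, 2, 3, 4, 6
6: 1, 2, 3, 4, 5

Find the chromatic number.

5

1, 2, 4, 5, 6 are mutually adjacent (a clique of size 5), so at least 5 colors are needed.
5 colors suffice: 1=red, 2=green, 3=purple, 4=purple, 5=yellow, 6=blue. Every edge joins two different colors.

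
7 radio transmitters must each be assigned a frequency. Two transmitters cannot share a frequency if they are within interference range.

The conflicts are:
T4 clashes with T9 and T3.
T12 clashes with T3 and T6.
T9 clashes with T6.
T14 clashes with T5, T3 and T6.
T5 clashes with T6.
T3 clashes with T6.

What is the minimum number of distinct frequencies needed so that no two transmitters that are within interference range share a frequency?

T14, T5, T6 all conflict with each other, so at least 3 frequencies are needed.
3 frequencies suffice: frequency 1 → {T4, T6}; frequency 2 → {T9, T5, T3}; frequency 3 → {T12, T14}. Every pair that conflicts lands in different frequencies.

3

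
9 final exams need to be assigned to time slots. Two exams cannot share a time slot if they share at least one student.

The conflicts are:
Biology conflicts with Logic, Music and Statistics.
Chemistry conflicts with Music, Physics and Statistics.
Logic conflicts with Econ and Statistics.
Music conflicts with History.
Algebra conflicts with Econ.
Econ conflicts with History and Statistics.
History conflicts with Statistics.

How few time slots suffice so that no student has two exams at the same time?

Econ, History, Statistics pairwise conflict, so at least 3 time slots are needed.
3 time slots suffice: Biology=2, Chemistry=2, Logic=3, Music=1, Algebra=1, Econ=2, Physics=1, History=3, Statistics=1. Every pair that conflicts lands in different time slots.

3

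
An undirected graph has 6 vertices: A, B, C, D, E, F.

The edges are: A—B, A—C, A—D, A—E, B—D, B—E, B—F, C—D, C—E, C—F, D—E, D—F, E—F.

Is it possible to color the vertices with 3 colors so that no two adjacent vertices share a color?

No

C, D, E, F are mutually adjacent (a clique of size 4), so at least 4 colors are needed.
So 3 colors are not enough.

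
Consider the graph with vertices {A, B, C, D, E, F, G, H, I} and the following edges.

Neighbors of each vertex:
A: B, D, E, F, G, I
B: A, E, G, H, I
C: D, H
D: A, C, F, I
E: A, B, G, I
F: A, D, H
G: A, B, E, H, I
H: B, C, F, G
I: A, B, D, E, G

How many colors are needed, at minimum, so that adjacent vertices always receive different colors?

5

A, B, E, G, I form a clique, so at least 5 colors are needed.
A valid assignment using 5 colors: A=1, B=3, C=2, D=3, E=5, F=2, G=4, H=1, I=2. No two adjacent vertices share a color.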